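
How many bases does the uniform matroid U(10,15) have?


Bases of U(10,15) are all 10-element subsets of the 15-element ground set.
Number of bases = C(15,10).
C(15,10) = 3003.

3003


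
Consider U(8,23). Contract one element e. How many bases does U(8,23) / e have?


Contracting e from U(8,23) gives U(7,22).
Bases of U(7,22) = (22 choose 7) = 170544.

170544


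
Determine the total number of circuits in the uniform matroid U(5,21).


In U(5,21), circuits are the (6)-element subsets.
Any set of 6 elements is dependent, and removing any one element gives
an independent set of size 5, so it is a minimal dependent set.
Number of circuits = (21 choose 6) = 54264.

54264


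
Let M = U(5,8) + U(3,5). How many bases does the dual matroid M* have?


(M1+M2)* = M1* + M2*.
M1* = U(3,8), bases: C(8,3) = 56.
M2* = U(2,5), bases: C(5,2) = 10.
|B(M*)| = 56 * 10 = 560.

560


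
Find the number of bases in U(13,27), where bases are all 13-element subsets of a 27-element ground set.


Bases of U(13,27) are all 13-element subsets of the 27-element ground set.
Number of bases = C(27,13).
C(27,13) = 20058300.

20058300


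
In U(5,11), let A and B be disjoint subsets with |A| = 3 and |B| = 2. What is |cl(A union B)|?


|A union B| = 3 + 2 = 5 (disjoint).
In U(5,11), cl(S) = S if |S| < 5, else cl(S) = E.
Since 5 >= 5, cl(A union B) = E.
|cl(A union B)| = 11.

11


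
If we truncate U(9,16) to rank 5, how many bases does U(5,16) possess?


Truncating U(9,16) to rank 5 gives U(5,16).
Bases of U(5,16) are all 5-element subsets of 16 elements.
Number of bases = (16 choose 5) = 4368.

4368


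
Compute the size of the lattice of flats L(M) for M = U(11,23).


Flats of U(11,23): every subset of size < 11 is a flat, plus E itself.
Count = C(23,0) + C(23,1) + C(23,2) + C(23,3) + C(23,4) + C(23,5) + C(23,6) + C(23,7) + C(23,8) + C(23,9) + C(23,10) + 1
     = 1 + 23 + 253 + 1771 + 8855 + 33649 + 100947 + 245157 + 490314 + 817190 + 1144066 + 1
     = 2842227.

2842227


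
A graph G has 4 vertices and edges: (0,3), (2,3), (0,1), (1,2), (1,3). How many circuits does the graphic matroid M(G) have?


A circuit in a graphic matroid = edge set of a simple cycle.
G has 4 vertices and 5 edges.
Enumerating all minimal edge subsets forming cycles...
Total circuits found: 3.

3


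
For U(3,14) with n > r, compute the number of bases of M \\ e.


Deleting e from U(3,14) gives U(3,13) since n > r.
Bases of U(3,13) = (13 choose 3) = 286.

286


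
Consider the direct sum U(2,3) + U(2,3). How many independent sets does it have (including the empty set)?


For a direct sum, |I(M1+M2)| = |I(M1)| * |I(M2)|.
|I(U(2,3))| = sum C(3,k) for k=0..2 = 7.
|I(U(2,3))| = sum C(3,k) for k=0..2 = 7.
Total = 7 * 7 = 49.

49


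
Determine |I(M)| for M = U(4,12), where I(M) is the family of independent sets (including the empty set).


Independent sets of U(4,12) are all subsets of size <= 4.
Count = C(12,0) + C(12,1) + C(12,2) + C(12,3) + C(12,4)
     = 1 + 12 + 66 + 220 + 495
     = 794.

794


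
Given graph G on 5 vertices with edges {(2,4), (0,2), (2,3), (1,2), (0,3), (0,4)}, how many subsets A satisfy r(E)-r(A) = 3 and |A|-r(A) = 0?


R(x,y) = sum over A in 2^E of x^(r(E)-r(A)) * y^(|A|-r(A)).
G has 5 vertices, 6 edges. r(E) = 4.
Enumerate all 2^6 = 64 subsets.
Count subsets with r(E)-r(A)=3 and |A|-r(A)=0: 6.

6


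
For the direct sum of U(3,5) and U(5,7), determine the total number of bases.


Bases of a direct sum M1 + M2: |B| = |B(M1)| * |B(M2)|.
|B(U(3,5))| = C(5,3) = 10.
|B(U(5,7))| = C(7,5) = 21.
Total bases = 10 * 21 = 210.

210


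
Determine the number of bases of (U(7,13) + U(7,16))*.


(M1+M2)* = M1* + M2*.
M1* = U(6,13), bases: C(13,6) = 1716.
M2* = U(9,16), bases: C(16,9) = 11440.
|B(M*)| = 1716 * 11440 = 19631040.

19631040


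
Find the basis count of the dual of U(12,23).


The dual of U(r,n) is U(n-r, n) = U(11,23).
Bases of U(11,23) are all (11)-element subsets.
|B(M*)| = C(23,11) = 1352078.

1352078


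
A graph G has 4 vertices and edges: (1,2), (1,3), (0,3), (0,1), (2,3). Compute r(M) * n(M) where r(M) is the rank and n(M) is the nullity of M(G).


r(M) = |V| - c = 4 - 1 = 3.
nullity = |E| - r(M) = 5 - 3 = 2.
Product = 3 * 2 = 6.

6


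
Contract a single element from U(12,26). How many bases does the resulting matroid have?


Contracting e from U(12,26) gives U(11,25).
Bases of U(11,25) = C(25,11) = 4457400.

4457400


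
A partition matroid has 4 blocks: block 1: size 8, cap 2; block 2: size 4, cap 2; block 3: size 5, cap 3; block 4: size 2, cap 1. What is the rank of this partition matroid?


Rank of a partition matroid = sum of min(|Si|, ci) for each block.
= min(8,2) + min(4,2) + min(5,3) + min(2,1)
= 2 + 2 + 3 + 1
= 8.

8


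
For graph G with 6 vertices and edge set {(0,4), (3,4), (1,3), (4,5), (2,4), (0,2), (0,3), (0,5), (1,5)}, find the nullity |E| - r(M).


Cycle rank (nullity) = |E| - r(M) = |E| - (|V| - c).
|E| = 9, |V| = 6, c = 1.
Nullity = 9 - (6 - 1) = 9 - 5 = 4.

4


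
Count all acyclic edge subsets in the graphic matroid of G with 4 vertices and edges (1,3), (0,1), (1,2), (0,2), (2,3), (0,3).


An independent set in a graphic matroid is an acyclic edge subset.
G has 4 vertices and 6 edges.
Enumerate all 2^6 = 64 subsets, checking for acyclicity.
Total independent sets = 38.

38


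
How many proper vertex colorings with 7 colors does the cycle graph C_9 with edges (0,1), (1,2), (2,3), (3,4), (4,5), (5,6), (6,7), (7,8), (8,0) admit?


P(C_9, k) = (k-1)^9 + (-1)^9*(k-1).
P(7) = (6)^9 - 6
= 10077696 - 6 = 10077690.

10077690


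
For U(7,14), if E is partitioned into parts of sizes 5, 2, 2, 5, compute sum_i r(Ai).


r(Ai) = min(|Ai|, 7) for each part.
Sum = min(5,7) + min(2,7) + min(2,7) + min(5,7)
    = 5 + 2 + 2 + 5
    = 14.

14


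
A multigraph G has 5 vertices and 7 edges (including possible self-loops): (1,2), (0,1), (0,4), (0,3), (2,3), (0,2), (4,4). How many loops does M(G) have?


In a graphic matroid, a loop is a self-loop edge (u,u) with rank 0.
Examining all 7 edges for self-loops...
Self-loops found: (4,4)
Number of loops = 1.

1


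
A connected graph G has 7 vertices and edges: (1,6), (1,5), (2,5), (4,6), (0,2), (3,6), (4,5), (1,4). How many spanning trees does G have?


By Kirchhoff's matrix tree theorem, the number of spanning trees equals
the determinant of any cofactor of the Laplacian matrix L.
G has 7 vertices and 8 edges.
Computing the (6 x 6) cofactor determinant gives 8.

8


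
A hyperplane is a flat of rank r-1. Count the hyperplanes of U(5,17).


Hyperplanes of U(5,17) are flats of rank 4.
In a uniform matroid, these are exactly the (4)-element subsets.
Count = (17 choose 4) = 2380.

2380


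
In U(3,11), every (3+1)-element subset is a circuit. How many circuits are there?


In U(3,11), circuits are the (4)-element subsets.
Any set of 4 elements is dependent, and removing any one element gives
an independent set of size 3, so it is a minimal dependent set.
Number of circuits = (11 choose 4) = 330.

330


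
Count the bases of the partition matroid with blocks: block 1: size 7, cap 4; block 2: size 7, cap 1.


A basis picks exactly ci elements from block i.
Number of bases = product of C(|Si|, ci).
= C(7,4) * C(7,1)
= 35 * 7
= 245.

245


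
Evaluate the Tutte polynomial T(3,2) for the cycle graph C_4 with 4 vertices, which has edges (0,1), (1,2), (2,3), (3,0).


T(C_4; x,y) = x + x^2 + ... + x^(3) + y.
T(3,2) = 3^1 + 3^2 + 3^3 + 2
= 3 + 9 + 27 + 2
= 41.

41


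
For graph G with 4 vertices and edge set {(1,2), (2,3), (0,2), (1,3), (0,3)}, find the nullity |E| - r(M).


Cycle rank (nullity) = |E| - r(M) = |E| - (|V| - c).
|E| = 5, |V| = 4, c = 1.
Nullity = 5 - (4 - 1) = 5 - 3 = 2.

2


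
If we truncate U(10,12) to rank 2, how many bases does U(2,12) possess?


Truncating U(10,12) to rank 2 gives U(2,12).
Bases of U(2,12) are all 2-element subsets of 12 elements.
Number of bases = C(12,2) = 12! / (2! * 10!) = 66.

66


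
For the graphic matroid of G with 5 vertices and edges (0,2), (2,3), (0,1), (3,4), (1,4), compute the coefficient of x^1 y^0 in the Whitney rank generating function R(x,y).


R(x,y) = sum over A in 2^E of x^(r(E)-r(A)) * y^(|A|-r(A)).
G has 5 vertices, 5 edges. r(E) = 4.
Enumerate all 2^5 = 32 subsets.
Count subsets with r(E)-r(A)=1 and |A|-r(A)=0: 10.

10


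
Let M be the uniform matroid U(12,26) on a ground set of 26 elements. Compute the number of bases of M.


Bases of U(12,26) are all 12-element subsets of the 26-element ground set.
Number of bases = C(26,12).
(26 choose 12) = 9657700.

9657700


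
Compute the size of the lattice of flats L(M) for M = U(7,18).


Flats of U(7,18): every subset of size < 7 is a flat, plus E itself.
Count = C(18,0) + C(18,1) + C(18,2) + C(18,3) + C(18,4) + C(18,5) + C(18,6) + 1
     = 1 + 18 + 153 + 816 + 3060 + 8568 + 18564 + 1
     = 31181.

31181


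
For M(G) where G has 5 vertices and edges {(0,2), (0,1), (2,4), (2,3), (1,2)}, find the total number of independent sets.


An independent set in a graphic matroid is an acyclic edge subset.
G has 5 vertices and 5 edges.
Enumerate all 2^5 = 32 subsets, checking for acyclicity.
Total independent sets = 28.

28


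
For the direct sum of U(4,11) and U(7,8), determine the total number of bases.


Bases of a direct sum M1 + M2: |B| = |B(M1)| * |B(M2)|.
|B(U(4,11))| = C(11,4) = 330.
|B(U(7,8))| = C(8,7) = 8.
Total bases = 330 * 8 = 2640.

2640


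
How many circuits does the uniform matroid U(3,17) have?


In U(3,17), circuits are the (4)-element subsets.
Any set of 4 elements is dependent, and removing any one element gives
an independent set of size 3, so it is a minimal dependent set.
Number of circuits = C(17,4) = 17! / (4! * 13!) = 2380.

2380


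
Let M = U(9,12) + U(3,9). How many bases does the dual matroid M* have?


(M1+M2)* = M1* + M2*.
M1* = U(3,12), bases: C(12,3) = 220.
M2* = U(6,9), bases: C(9,6) = 84.
|B(M*)| = 220 * 84 = 18480.

18480


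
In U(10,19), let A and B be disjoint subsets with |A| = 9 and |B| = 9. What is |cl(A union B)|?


|A union B| = 9 + 9 = 18 (disjoint).
In U(10,19), cl(S) = S if |S| < 10, else cl(S) = E.
Since 18 >= 10, cl(A union B) = E.
|cl(A union B)| = 19.

19


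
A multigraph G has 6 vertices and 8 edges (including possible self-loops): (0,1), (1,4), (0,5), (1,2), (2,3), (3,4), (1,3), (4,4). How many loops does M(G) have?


In a graphic matroid, a loop is a self-loop edge (u,u) with rank 0.
Examining all 8 edges for self-loops...
Self-loops found: (4,4)
Number of loops = 1.

1


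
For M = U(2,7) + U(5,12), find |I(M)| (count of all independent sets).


For a direct sum, |I(M1+M2)| = |I(M1)| * |I(M2)|.
|I(U(2,7))| = sum C(7,k) for k=0..2 = 29.
|I(U(5,12))| = sum C(12,k) for k=0..5 = 1586.
Total = 29 * 1586 = 45994.

45994


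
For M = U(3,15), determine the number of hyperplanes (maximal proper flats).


Hyperplanes of U(3,15) are flats of rank 2.
In a uniform matroid, these are exactly the (2)-element subsets.
Count = (15 choose 2) = 105.

105


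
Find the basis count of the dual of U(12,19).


The dual of U(r,n) is U(n-r, n) = U(7,19).
Bases of U(7,19) are all (7)-element subsets.
|B(M*)| = C(19,7) = 19! / (7! * 12!) = 50388.

50388


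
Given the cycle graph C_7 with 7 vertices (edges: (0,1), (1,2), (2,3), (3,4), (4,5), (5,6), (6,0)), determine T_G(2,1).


T(C_7; x,y) = x + x^2 + ... + x^(6) + y.
T(2,1) = 2^1 + 2^2 + 2^3 + 2^4 + 2^5 + 2^6 + 1
= 2 + 4 + 8 + 16 + 32 + 64 + 1
= 127.

127


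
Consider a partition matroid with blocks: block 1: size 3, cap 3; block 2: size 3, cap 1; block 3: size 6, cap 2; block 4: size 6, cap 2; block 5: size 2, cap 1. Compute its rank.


Rank of a partition matroid = sum of min(|Si|, ci) for each block.
= min(3,3) + min(3,1) + min(6,2) + min(6,2) + min(2,1)
= 3 + 1 + 2 + 2 + 1
= 9.

9


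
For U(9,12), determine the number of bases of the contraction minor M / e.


Contracting e from U(9,12) gives U(8,11).
Bases of U(8,11) = (11 choose 8) = 165.

165


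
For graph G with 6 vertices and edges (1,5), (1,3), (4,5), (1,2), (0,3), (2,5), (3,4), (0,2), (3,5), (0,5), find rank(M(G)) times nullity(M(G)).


r(M) = |V| - c = 6 - 1 = 5.
nullity = |E| - r(M) = 10 - 5 = 5.
Product = 5 * 5 = 25.

25


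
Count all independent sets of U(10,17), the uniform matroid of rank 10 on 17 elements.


Independent sets of U(10,17) are all subsets of size <= 10.
Count = (17 choose 0) + (17 choose 1) + (17 choose 2) + (17 choose 3) + (17 choose 4) + (17 choose 5) + (17 choose 6) + (17 choose 7) + (17 choose 8) + (17 choose 9) + (17 choose 10)
     = 1 + 17 + 136 + 680 + 2380 + 6188 + 12376 + 19448 + 24310 + 24310 + 19448
     = 109294.

109294


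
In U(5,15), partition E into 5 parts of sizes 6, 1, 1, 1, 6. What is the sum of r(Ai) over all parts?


r(Ai) = min(|Ai|, 5) for each part.
Sum = min(6,5) + min(1,5) + min(1,5) + min(1,5) + min(6,5)
    = 5 + 1 + 1 + 1 + 5
    = 13.

13


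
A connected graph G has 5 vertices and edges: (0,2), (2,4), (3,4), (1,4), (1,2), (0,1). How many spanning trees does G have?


By Kirchhoff's matrix tree theorem, the number of spanning trees equals
the determinant of any cofactor of the Laplacian matrix L.
G has 5 vertices and 6 edges.
Computing the (4 x 4) cofactor determinant gives 8.

8


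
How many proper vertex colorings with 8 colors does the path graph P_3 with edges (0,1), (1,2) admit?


P(P_3, k) = k * (k-1)^(2).
P(8) = 8 * 7^2 = 8 * 49 = 392.

392


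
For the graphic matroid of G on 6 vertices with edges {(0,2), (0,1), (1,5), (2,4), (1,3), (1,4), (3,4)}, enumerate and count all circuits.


A circuit in a graphic matroid = edge set of a simple cycle.
G has 6 vertices and 7 edges.
Enumerating all minimal edge subsets forming cycles...
Total circuits found: 3.

3


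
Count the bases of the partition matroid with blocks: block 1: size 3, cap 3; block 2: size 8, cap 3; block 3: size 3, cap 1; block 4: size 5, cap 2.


A basis picks exactly ci elements from block i.
Number of bases = product of C(|Si|, ci).
= C(3,3) * C(8,3) * C(3,1) * C(5,2)
= 1 * 56 * 3 * 10
= 1680.

1680


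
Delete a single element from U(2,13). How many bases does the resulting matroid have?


Deleting e from U(2,13) gives U(2,12) since n > r.
Bases of U(2,12) = C(12,2) = (12 * 11) / (1 * 2) = 66.

66


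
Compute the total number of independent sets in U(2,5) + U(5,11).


For a direct sum, |I(M1+M2)| = |I(M1)| * |I(M2)|.
|I(U(2,5))| = sum C(5,k) for k=0..2 = 16.
|I(U(5,11))| = sum C(11,k) for k=0..5 = 1024.
Total = 16 * 1024 = 16384.

16384


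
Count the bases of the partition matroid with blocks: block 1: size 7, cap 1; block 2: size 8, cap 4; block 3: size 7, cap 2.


A basis picks exactly ci elements from block i.
Number of bases = product of C(|Si|, ci).
= C(7,1) * C(8,4) * C(7,2)
= 7 * 70 * 21
= 10290.

10290


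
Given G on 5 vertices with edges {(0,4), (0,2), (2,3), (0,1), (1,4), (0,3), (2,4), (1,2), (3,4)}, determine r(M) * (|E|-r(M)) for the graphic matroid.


r(M) = |V| - c = 5 - 1 = 4.
nullity = |E| - r(M) = 9 - 4 = 5.
Product = 4 * 5 = 20.

20


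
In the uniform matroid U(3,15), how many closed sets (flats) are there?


Flats of U(3,15): every subset of size < 3 is a flat, plus E itself.
Count = C(15,0) + C(15,1) + C(15,2) + 1
     = 1 + 15 + 105 + 1
     = 122.

122


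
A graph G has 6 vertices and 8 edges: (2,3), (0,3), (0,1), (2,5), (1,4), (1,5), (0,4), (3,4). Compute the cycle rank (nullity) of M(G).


Cycle rank (nullity) = |E| - r(M) = |E| - (|V| - c).
|E| = 8, |V| = 6, c = 1.
Nullity = 8 - (6 - 1) = 8 - 5 = 3.

3


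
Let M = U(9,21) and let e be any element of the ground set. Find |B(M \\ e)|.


Deleting e from U(9,21) gives U(9,20) since n > r.
Bases of U(9,20) = C(20,9) = 167960.

167960


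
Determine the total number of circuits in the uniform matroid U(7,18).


In U(7,18), circuits are the (8)-element subsets.
Any set of 8 elements is dependent, and removing any one element gives
an independent set of size 7, so it is a minimal dependent set.
Number of circuits = C(18,8) = 18! / (8! * 10!) = 43758.

43758


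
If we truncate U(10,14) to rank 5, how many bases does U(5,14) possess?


Truncating U(10,14) to rank 5 gives U(5,14).
Bases of U(5,14) are all 5-element subsets of 14 elements.
Number of bases = C(14,5) = 2002.

2002


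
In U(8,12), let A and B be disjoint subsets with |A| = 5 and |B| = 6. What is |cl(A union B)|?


|A union B| = 5 + 6 = 11 (disjoint).
In U(8,12), cl(S) = S if |S| < 8, else cl(S) = E.
Since 11 >= 8, cl(A union B) = E.
|cl(A union B)| = 12.

12


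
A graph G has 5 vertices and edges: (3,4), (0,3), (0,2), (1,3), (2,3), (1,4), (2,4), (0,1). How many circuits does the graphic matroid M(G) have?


A circuit in a graphic matroid = edge set of a simple cycle.
G has 5 vertices and 8 edges.
Enumerating all minimal edge subsets forming cycles...
Total circuits found: 13.

13


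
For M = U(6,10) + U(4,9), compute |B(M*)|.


(M1+M2)* = M1* + M2*.
M1* = U(4,10), bases: C(10,4) = 210.
M2* = U(5,9), bases: C(9,5) = 126.
|B(M*)| = 210 * 126 = 26460.

26460


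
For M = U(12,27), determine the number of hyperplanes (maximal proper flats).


Hyperplanes of U(12,27) are flats of rank 11.
In a uniform matroid, these are exactly the (11)-element subsets.
Count = C(27,11) = 27! / (11! * 16!) = 13037895.

13037895


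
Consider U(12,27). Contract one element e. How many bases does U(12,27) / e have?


Contracting e from U(12,27) gives U(11,26).
Bases of U(11,26) = C(26,11) = 26! / (11! * 15!) = 7726160.

7726160


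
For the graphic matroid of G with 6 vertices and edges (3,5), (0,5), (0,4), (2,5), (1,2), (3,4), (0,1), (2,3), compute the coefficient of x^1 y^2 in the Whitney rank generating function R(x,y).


R(x,y) = sum over A in 2^E of x^(r(E)-r(A)) * y^(|A|-r(A)).
G has 6 vertices, 8 edges. r(E) = 5.
Enumerate all 2^8 = 256 subsets.
Count subsets with r(E)-r(A)=1 and |A|-r(A)=2: 2.

2


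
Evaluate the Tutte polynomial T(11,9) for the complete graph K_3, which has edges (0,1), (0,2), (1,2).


T(K_3; x,y) = x^2 + x + y.
T(11,9) = 121 + 11 + 9 = 141.

141


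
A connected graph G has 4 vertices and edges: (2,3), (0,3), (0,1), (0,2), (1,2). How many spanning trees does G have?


By Kirchhoff's matrix tree theorem, the number of spanning trees equals
the determinant of any cofactor of the Laplacian matrix L.
G has 4 vertices and 5 edges.
Computing the (3 x 3) cofactor determinant gives 8.

8


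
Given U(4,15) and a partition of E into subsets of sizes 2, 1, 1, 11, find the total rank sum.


r(Ai) = min(|Ai|, 4) for each part.
Sum = min(2,4) + min(1,4) + min(1,4) + min(11,4)
    = 2 + 1 + 1 + 4
    = 8.

8


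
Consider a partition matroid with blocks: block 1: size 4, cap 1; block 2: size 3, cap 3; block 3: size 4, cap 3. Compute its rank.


Rank of a partition matroid = sum of min(|Si|, ci) for each block.
= min(4,1) + min(3,3) + min(4,3)
= 1 + 3 + 3
= 7.

7


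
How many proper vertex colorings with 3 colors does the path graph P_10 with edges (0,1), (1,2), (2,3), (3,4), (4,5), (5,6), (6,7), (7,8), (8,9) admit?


P(P_10, k) = k * (k-1)^(9).
P(3) = 3 * 2^9 = 3 * 512 = 1536.

1536


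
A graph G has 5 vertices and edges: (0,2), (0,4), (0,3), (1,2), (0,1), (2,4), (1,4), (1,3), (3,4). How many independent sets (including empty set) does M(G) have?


An independent set in a graphic matroid is an acyclic edge subset.
G has 5 vertices and 9 edges.
Enumerate all 2^9 = 512 subsets, checking for acyclicity.
Total independent sets = 198.

198


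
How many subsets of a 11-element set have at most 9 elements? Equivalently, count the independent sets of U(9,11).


Independent sets of U(9,11) are all subsets of size <= 9.
Count = C(11,0) + C(11,1) + C(11,2) + C(11,3) + C(11,4) + C(11,5) + C(11,6) + C(11,7) + C(11,8) + C(11,9)
     = 1 + 11 + 55 + 165 + 330 + 462 + 462 + 330 + 165 + 55
     = 2036.

2036


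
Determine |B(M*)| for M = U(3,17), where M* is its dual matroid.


The dual of U(r,n) is U(n-r, n) = U(14,17).
Bases of U(14,17) are all (14)-element subsets.
|B(M*)| = (17 choose 14) = 680.

680


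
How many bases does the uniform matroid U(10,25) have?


Bases of U(10,25) are all 10-element subsets of the 25-element ground set.
Number of bases = C(25,10).
(25 choose 10) = 3268760.

3268760


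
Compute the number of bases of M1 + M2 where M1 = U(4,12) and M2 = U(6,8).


Bases of a direct sum M1 + M2: |B| = |B(M1)| * |B(M2)|.
|B(U(4,12))| = C(12,4) = 495.
|B(U(6,8))| = C(8,6) = 28.
Total bases = 495 * 28 = 13860.

13860


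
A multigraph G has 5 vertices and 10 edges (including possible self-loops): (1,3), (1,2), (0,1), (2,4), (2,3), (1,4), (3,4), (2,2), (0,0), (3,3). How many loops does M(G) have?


In a graphic matroid, a loop is a self-loop edge (u,u) with rank 0.
Examining all 10 edges for self-loops...
Self-loops found: (2,2), (0,0), (3,3)
Number of loops = 3.

3


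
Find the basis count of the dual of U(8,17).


The dual of U(r,n) is U(n-r, n) = U(9,17).
Bases of U(9,17) are all (9)-element subsets.
|B(M*)| = (17 choose 9) = 24310.

24310


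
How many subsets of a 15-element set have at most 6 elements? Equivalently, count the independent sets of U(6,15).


Independent sets of U(6,15) are all subsets of size <= 6.
Count = (15 choose 0) + (15 choose 1) + (15 choose 2) + (15 choose 3) + (15 choose 4) + (15 choose 5) + (15 choose 6)
     = 1 + 15 + 105 + 455 + 1365 + 3003 + 5005
     = 9949.

9949


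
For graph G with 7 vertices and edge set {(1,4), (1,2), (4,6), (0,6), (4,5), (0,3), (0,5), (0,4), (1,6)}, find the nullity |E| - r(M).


Cycle rank (nullity) = |E| - r(M) = |E| - (|V| - c).
|E| = 9, |V| = 7, c = 1.
Nullity = 9 - (7 - 1) = 9 - 6 = 3.

3


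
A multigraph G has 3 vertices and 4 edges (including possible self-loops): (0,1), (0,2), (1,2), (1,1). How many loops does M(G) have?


In a graphic matroid, a loop is a self-loop edge (u,u) with rank 0.
Examining all 4 edges for self-loops...
Self-loops found: (1,1)
Number of loops = 1.

1


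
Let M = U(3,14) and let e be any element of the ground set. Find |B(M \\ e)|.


Deleting e from U(3,14) gives U(3,13) since n > r.
Bases of U(3,13) = (13 choose 3) = 286.

286


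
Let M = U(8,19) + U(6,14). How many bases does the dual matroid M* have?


(M1+M2)* = M1* + M2*.
M1* = U(11,19), bases: C(19,11) = 75582.
M2* = U(8,14), bases: C(14,8) = 3003.
|B(M*)| = 75582 * 3003 = 226972746.

226972746


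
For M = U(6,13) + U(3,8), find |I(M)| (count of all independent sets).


For a direct sum, |I(M1+M2)| = |I(M1)| * |I(M2)|.
|I(U(6,13))| = sum C(13,k) for k=0..6 = 4096.
|I(U(3,8))| = sum C(8,k) for k=0..3 = 93.
Total = 4096 * 93 = 380928.

380928


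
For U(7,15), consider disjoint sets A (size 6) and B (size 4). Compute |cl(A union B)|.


|A union B| = 6 + 4 = 10 (disjoint).
In U(7,15), cl(S) = S if |S| < 7, else cl(S) = E.
Since 10 >= 7, cl(A union B) = E.
|cl(A union B)| = 15.

15


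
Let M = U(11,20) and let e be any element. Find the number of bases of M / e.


Contracting e from U(11,20) gives U(10,19).
Bases of U(10,19) = (19 choose 10) = 92378.

92378


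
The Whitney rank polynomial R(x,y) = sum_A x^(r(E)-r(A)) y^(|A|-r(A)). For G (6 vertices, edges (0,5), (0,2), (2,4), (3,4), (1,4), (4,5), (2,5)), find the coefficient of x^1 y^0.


R(x,y) = sum over A in 2^E of x^(r(E)-r(A)) * y^(|A|-r(A)).
G has 6 vertices, 7 edges. r(E) = 5.
Enumerate all 2^7 = 128 subsets.
Count subsets with r(E)-r(A)=1 and |A|-r(A)=0: 26.

26


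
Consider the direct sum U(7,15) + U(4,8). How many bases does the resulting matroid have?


Bases of a direct sum M1 + M2: |B| = |B(M1)| * |B(M2)|.
|B(U(7,15))| = C(15,7) = 6435.
|B(U(4,8))| = C(8,4) = 70.
Total bases = 6435 * 70 = 450450.

450450


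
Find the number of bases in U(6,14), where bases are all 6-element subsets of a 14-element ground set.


Bases of U(6,14) are all 6-element subsets of the 14-element ground set.
Number of bases = C(14,6).
C(14,6) = 14! / (6! * 8!) = 3003.

3003


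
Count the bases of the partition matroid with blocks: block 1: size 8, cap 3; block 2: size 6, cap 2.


A basis picks exactly ci elements from block i.
Number of bases = product of C(|Si|, ci).
= C(8,3) * C(6,2)
= 56 * 15
= 840.

840


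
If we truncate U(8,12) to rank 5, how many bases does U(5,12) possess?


Truncating U(8,12) to rank 5 gives U(5,12).
Bases of U(5,12) are all 5-element subsets of 12 elements.
Number of bases = C(12,5) = 12! / (5! * 7!) = 792.

792


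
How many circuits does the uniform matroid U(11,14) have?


In U(11,14), circuits are the (12)-element subsets.
Any set of 12 elements is dependent, and removing any one element gives
an independent set of size 11, so it is a minimal dependent set.
Number of circuits = C(14,12) = 91.

91


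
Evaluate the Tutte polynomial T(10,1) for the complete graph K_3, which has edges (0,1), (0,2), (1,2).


T(K_3; x,y) = x^2 + x + y.
T(10,1) = 100 + 10 + 1 = 111.

111


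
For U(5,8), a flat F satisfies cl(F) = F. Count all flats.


Flats of U(5,8): every subset of size < 5 is a flat, plus E itself.
Count = C(8,0) + C(8,1) + C(8,2) + C(8,3) + C(8,4) + 1
     = 1 + 8 + 28 + 56 + 70 + 1
     = 164.

164


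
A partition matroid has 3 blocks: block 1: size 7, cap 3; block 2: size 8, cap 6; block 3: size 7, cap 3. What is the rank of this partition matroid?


Rank of a partition matroid = sum of min(|Si|, ci) for each block.
= min(7,3) + min(8,6) + min(7,3)
= 3 + 6 + 3
= 12.

12


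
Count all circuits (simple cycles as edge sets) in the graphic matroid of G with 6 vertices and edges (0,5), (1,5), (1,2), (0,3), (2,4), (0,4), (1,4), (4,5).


A circuit in a graphic matroid = edge set of a simple cycle.
G has 6 vertices and 8 edges.
Enumerating all minimal edge subsets forming cycles...
Total circuits found: 6.

6


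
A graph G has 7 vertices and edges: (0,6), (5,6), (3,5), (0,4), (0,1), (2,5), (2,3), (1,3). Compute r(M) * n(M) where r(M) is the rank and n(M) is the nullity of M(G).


r(M) = |V| - c = 7 - 1 = 6.
nullity = |E| - r(M) = 8 - 6 = 2.
Product = 6 * 2 = 12.

12


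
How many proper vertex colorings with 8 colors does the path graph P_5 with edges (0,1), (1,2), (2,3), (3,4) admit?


P(P_5, k) = k * (k-1)^(4).
P(8) = 8 * 7^4 = 8 * 2401 = 19208.

19208


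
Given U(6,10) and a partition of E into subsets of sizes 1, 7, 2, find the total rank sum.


r(Ai) = min(|Ai|, 6) for each part.
Sum = min(1,6) + min(7,6) + min(2,6)
    = 1 + 6 + 2
    = 9.

9


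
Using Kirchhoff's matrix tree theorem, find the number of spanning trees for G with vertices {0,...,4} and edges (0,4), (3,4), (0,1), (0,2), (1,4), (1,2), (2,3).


By Kirchhoff's matrix tree theorem, the number of spanning trees equals
the determinant of any cofactor of the Laplacian matrix L.
G has 5 vertices and 7 edges.
Computing the (4 x 4) cofactor determinant gives 24.

24


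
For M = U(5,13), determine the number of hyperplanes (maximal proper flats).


Hyperplanes of U(5,13) are flats of rank 4.
In a uniform matroid, these are exactly the (4)-element subsets.
Count = C(13,4) = 13! / (4! * 9!) = 715.

715


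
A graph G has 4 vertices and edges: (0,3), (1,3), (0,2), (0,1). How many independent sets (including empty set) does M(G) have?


An independent set in a graphic matroid is an acyclic edge subset.
G has 4 vertices and 4 edges.
Enumerate all 2^4 = 16 subsets, checking for acyclicity.
Total independent sets = 14.

14


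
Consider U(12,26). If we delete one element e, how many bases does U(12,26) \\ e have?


Deleting e from U(12,26) gives U(12,25) since n > r.
Bases of U(12,25) = (25 choose 12) = 5200300.

5200300


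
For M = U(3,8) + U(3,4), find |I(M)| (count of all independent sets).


For a direct sum, |I(M1+M2)| = |I(M1)| * |I(M2)|.
|I(U(3,8))| = sum C(8,k) for k=0..3 = 93.
|I(U(3,4))| = sum C(4,k) for k=0..3 = 15.
Total = 93 * 15 = 1395.

1395


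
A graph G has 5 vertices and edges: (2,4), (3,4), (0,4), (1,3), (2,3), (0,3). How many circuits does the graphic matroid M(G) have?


A circuit in a graphic matroid = edge set of a simple cycle.
G has 5 vertices and 6 edges.
Enumerating all minimal edge subsets forming cycles...
Total circuits found: 3.

3


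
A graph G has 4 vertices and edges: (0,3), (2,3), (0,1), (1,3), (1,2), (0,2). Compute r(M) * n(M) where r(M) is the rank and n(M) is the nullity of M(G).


r(M) = |V| - c = 4 - 1 = 3.
nullity = |E| - r(M) = 6 - 3 = 3.
Product = 3 * 3 = 9.

9


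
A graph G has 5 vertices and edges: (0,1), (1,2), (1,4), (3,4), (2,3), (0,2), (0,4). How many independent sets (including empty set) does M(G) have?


An independent set in a graphic matroid is an acyclic edge subset.
G has 5 vertices and 7 edges.
Enumerate all 2^7 = 128 subsets, checking for acyclicity.
Total independent sets = 86.

86


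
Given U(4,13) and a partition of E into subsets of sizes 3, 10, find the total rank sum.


r(Ai) = min(|Ai|, 4) for each part.
Sum = min(3,4) + min(10,4)
    = 3 + 4
    = 7.

7


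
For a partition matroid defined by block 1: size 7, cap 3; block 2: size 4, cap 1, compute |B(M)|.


A basis picks exactly ci elements from block i.
Number of bases = product of C(|Si|, ci).
= C(7,3) * C(4,1)
= 35 * 4
= 140.

140


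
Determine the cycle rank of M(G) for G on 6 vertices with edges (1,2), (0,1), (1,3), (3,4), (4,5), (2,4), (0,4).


Cycle rank (nullity) = |E| - r(M) = |E| - (|V| - c).
|E| = 7, |V| = 6, c = 1.
Nullity = 7 - (6 - 1) = 7 - 5 = 2.

2


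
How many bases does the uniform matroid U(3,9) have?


Bases of U(3,9) are all 3-element subsets of the 9-element ground set.
Number of bases = C(9,3).
C(9,3) = (9 * 8 * 7) / (1 * 2 * 3) = 84.

84


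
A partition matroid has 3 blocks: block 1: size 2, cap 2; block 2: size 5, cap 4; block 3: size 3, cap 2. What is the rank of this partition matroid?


Rank of a partition matroid = sum of min(|Si|, ci) for each block.
= min(2,2) + min(5,4) + min(3,2)
= 2 + 4 + 2
= 8.

8


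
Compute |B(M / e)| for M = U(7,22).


Contracting e from U(7,22) gives U(6,21).
Bases of U(6,21) = (21 choose 6) = 54264.

54264


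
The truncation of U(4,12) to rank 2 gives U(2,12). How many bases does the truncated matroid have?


Truncating U(4,12) to rank 2 gives U(2,12).
Bases of U(2,12) are all 2-element subsets of 12 elements.
Number of bases = C(12,2) = (12 * 11) / (1 * 2) = 66.

66


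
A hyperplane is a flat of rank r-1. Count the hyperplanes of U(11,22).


Hyperplanes of U(11,22) are flats of rank 10.
In a uniform matroid, these are exactly the (10)-element subsets.
Count = C(22,10) = 22! / (10! * 12!) = 646646.

646646


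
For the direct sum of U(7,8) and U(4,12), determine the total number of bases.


Bases of a direct sum M1 + M2: |B| = |B(M1)| * |B(M2)|.
|B(U(7,8))| = C(8,7) = 8.
|B(U(4,12))| = C(12,4) = 495.
Total bases = 8 * 495 = 3960.

3960


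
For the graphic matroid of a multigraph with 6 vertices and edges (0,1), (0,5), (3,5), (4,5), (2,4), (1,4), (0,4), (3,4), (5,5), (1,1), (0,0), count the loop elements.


In a graphic matroid, a loop is a self-loop edge (u,u) with rank 0.
Examining all 11 edges for self-loops...
Self-loops found: (5,5), (1,1), (0,0)
Number of loops = 3.

3


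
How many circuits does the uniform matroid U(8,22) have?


In U(8,22), circuits are the (9)-element subsets.
Any set of 9 elements is dependent, and removing any one element gives
an independent set of size 8, so it is a minimal dependent set.
Number of circuits = C(22,9) = 22! / (9! * 13!) = 497420.

497420


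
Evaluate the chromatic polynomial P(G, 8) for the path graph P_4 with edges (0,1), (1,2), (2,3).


P(P_4, k) = k * (k-1)^(3).
P(8) = 8 * 7^3 = 8 * 343 = 2744.

2744


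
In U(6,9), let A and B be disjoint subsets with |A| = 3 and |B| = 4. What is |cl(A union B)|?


|A union B| = 3 + 4 = 7 (disjoint).
In U(6,9), cl(S) = S if |S| < 6, else cl(S) = E.
Since 7 >= 6, cl(A union B) = E.
|cl(A union B)| = 9.

9


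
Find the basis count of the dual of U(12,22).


The dual of U(r,n) is U(n-r, n) = U(10,22).
Bases of U(10,22) are all (10)-element subsets.
|B(M*)| = C(22,10) = 646646.

646646


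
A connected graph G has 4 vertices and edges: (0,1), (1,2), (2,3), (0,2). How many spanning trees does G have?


By Kirchhoff's matrix tree theorem, the number of spanning trees equals
the determinant of any cofactor of the Laplacian matrix L.
G has 4 vertices and 4 edges.
Computing the (3 x 3) cofactor determinant gives 3.

3


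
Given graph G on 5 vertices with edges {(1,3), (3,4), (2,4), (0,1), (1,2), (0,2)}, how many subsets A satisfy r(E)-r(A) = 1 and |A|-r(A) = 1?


R(x,y) = sum over A in 2^E of x^(r(E)-r(A)) * y^(|A|-r(A)).
G has 5 vertices, 6 edges. r(E) = 4.
Enumerate all 2^6 = 64 subsets.
Count subsets with r(E)-r(A)=1 and |A|-r(A)=1: 4.

4


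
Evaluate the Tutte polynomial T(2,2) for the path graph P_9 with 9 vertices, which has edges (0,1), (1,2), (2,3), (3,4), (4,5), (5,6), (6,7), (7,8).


A path on 9 vertices is a tree with 8 edges.
T(x,y) = x^(8) for any tree.
T(2,2) = 2^8 = 256.

256


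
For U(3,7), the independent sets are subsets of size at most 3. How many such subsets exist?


Independent sets of U(3,7) are all subsets of size <= 3.
Count = (7 choose 0) + (7 choose 1) + (7 choose 2) + (7 choose 3)
     = 1 + 7 + 21 + 35
     = 64.

64


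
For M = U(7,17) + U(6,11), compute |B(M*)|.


(M1+M2)* = M1* + M2*.
M1* = U(10,17), bases: C(17,10) = 19448.
M2* = U(5,11), bases: C(11,5) = 462.
|B(M*)| = 19448 * 462 = 8984976.

8984976


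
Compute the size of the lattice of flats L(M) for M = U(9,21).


Flats of U(9,21): every subset of size < 9 is a flat, plus E itself.
Count = C(21,0) + C(21,1) + C(21,2) + C(21,3) + C(21,4) + C(21,5) + C(21,6) + C(21,7) + C(21,8) + 1
     = 1 + 21 + 210 + 1330 + 5985 + 20349 + 54264 + 116280 + 203490 + 1
     = 401931.

401931


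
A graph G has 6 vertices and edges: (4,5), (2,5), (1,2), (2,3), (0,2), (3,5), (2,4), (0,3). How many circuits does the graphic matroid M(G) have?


A circuit in a graphic matroid = edge set of a simple cycle.
G has 6 vertices and 8 edges.
Enumerating all minimal edge subsets forming cycles...
Total circuits found: 6.

6


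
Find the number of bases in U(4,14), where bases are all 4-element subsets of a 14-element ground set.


Bases of U(4,14) are all 4-element subsets of the 14-element ground set.
Number of bases = C(14,4).
C(14,4) = 14! / (4! * 10!) = 1001.

1001


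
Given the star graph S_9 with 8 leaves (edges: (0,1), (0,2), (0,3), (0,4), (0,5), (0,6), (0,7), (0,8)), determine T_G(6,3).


A star on 9 vertices is a tree with 8 edges.
T(x,y) = x^(8) for any tree.
T(6,3) = 6^8 = 1679616.

1679616


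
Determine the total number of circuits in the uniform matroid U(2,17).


In U(2,17), circuits are the (3)-element subsets.
Any set of 3 elements is dependent, and removing any one element gives
an independent set of size 2, so it is a minimal dependent set.
Number of circuits = C(17,3) = 17! / (3! * 14!) = 680.

680


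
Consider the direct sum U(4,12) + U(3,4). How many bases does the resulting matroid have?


Bases of a direct sum M1 + M2: |B| = |B(M1)| * |B(M2)|.
|B(U(4,12))| = C(12,4) = 495.
|B(U(3,4))| = C(4,3) = 4.
Total bases = 495 * 4 = 1980.

1980


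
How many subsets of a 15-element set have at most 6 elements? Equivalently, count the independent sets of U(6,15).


Independent sets of U(6,15) are all subsets of size <= 6.
Count = (15 choose 0) + (15 choose 1) + (15 choose 2) + (15 choose 3) + (15 choose 4) + (15 choose 5) + (15 choose 6)
     = 1 + 15 + 105 + 455 + 1365 + 3003 + 5005
     = 9949.

9949


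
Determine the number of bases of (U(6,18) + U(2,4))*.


(M1+M2)* = M1* + M2*.
M1* = U(12,18), bases: C(18,12) = 18564.
M2* = U(2,4), bases: C(4,2) = 6.
|B(M*)| = 18564 * 6 = 111384.

111384


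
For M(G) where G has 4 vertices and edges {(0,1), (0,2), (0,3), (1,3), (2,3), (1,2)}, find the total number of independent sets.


An independent set in a graphic matroid is an acyclic edge subset.
G has 4 vertices and 6 edges.
Enumerate all 2^6 = 64 subsets, checking for acyclicity.
Total independent sets = 38.

38


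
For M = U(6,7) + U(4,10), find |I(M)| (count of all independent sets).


For a direct sum, |I(M1+M2)| = |I(M1)| * |I(M2)|.
|I(U(6,7))| = sum C(7,k) for k=0..6 = 127.
|I(U(4,10))| = sum C(10,k) for k=0..4 = 386.
Total = 127 * 386 = 49022.

49022


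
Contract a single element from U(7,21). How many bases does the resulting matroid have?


Contracting e from U(7,21) gives U(6,20).
Bases of U(6,20) = C(20,6) = 20! / (6! * 14!) = 38760.

38760


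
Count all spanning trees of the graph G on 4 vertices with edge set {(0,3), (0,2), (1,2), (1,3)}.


By Kirchhoff's matrix tree theorem, the number of spanning trees equals
the determinant of any cofactor of the Laplacian matrix L.
G has 4 vertices and 4 edges.
Computing the (3 x 3) cofactor determinant gives 4.

4


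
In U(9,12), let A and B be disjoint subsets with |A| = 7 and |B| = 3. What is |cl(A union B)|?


|A union B| = 7 + 3 = 10 (disjoint).
In U(9,12), cl(S) = S if |S| < 9, else cl(S) = E.
Since 10 >= 9, cl(A union B) = E.
|cl(A union B)| = 12.

12


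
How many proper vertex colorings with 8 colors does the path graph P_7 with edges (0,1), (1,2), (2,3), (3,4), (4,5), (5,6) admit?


P(P_7, k) = k * (k-1)^(6).
P(8) = 8 * 7^6 = 8 * 117649 = 941192.

941192


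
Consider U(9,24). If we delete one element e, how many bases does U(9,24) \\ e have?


Deleting e from U(9,24) gives U(9,23) since n > r.
Bases of U(9,23) = C(23,9) = 23! / (9! * 14!) = 817190.

817190


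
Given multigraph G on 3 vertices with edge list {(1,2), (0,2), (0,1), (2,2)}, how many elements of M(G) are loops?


In a graphic matroid, a loop is a self-loop edge (u,u) with rank 0.
Examining all 4 edges for self-loops...
Self-loops found: (2,2)
Number of loops = 1.

1


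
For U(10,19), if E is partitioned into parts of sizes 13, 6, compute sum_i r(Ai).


r(Ai) = min(|Ai|, 10) for each part.
Sum = min(13,10) + min(6,10)
    = 10 + 6
    = 16.

16


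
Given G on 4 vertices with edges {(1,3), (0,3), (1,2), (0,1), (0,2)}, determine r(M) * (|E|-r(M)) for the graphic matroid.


r(M) = |V| - c = 4 - 1 = 3.
nullity = |E| - r(M) = 5 - 3 = 2.
Product = 3 * 2 = 6.

6


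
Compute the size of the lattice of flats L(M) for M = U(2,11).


Flats of U(2,11): every subset of size < 2 is a flat, plus E itself.
Count = C(11,0) + C(11,1) + 1
     = 1 + 11 + 1
     = 13.

13


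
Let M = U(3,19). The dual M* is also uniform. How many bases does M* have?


The dual of U(r,n) is U(n-r, n) = U(16,19).
Bases of U(16,19) are all (16)-element subsets.
|B(M*)| = (19 choose 16) = 969.

969


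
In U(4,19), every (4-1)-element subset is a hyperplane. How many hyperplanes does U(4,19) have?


Hyperplanes of U(4,19) are flats of rank 3.
In a uniform matroid, these are exactly the (3)-element subsets.
Count = C(19,3) = (19 * 18 * 17) / (1 * 2 * 3) = 969.

969


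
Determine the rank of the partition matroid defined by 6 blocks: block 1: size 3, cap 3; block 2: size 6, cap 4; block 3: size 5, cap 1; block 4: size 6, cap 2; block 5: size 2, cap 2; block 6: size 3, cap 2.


Rank of a partition matroid = sum of min(|Si|, ci) for each block.
= min(3,3) + min(6,4) + min(5,1) + min(6,2) + min(2,2) + min(3,2)
= 3 + 4 + 1 + 2 + 2 + 2
= 14.

14


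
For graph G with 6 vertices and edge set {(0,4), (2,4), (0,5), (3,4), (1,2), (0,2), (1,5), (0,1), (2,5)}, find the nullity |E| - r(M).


Cycle rank (nullity) = |E| - r(M) = |E| - (|V| - c).
|E| = 9, |V| = 6, c = 1.
Nullity = 9 - (6 - 1) = 9 - 5 = 4.

4
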